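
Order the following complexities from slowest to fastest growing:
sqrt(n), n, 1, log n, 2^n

Ordered by growth rate: 1 < log n < sqrt(n) < n < 2^n.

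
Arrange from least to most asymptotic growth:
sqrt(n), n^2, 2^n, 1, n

Ordered by growth rate: 1 < sqrt(n) < n < n^2 < 2^n.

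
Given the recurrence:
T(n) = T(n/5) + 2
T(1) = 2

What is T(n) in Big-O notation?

Each step divides n by 5 and adds 2. After log_5(n) steps, T(n) = O(log n).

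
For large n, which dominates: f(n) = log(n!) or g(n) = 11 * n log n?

f(n) = log(n!) and g(n) = 11 * n log n are Theta of each other: Stirling: log(n!) = n log n - n + O(log n) = Theta(n log n); the constant 11 doesn't change the Theta class.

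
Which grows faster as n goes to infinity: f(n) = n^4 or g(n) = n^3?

f(n) = n^4 grows faster: n^4/n^3 = n^1 -> infinity.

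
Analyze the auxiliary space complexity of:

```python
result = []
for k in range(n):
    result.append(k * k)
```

Space complexity: O(n).
Auxiliary storage grows linearly with the input size n in the worst case.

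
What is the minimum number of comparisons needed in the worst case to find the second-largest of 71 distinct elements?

Lower bound: finding the max needs 71-1 comparisons. By the adversary weight-doubling argument, the max must personally win >= ceil(log_2(71)) = 7 comparisons; the 2nd-largest is among those 7 losers, needing 7-1 more comparisons. Total >= 71-1 + 7-1 = 76. A balanced knockout tournament achieves this.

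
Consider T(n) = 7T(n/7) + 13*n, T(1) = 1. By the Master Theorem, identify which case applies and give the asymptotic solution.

a=7, b=7, f(n)=13*n.
log_7(7) = 1, so n^(log_b(a)) = n.
f(n) = Theta(n), so Case 2 applies.
T(n) = Theta(n log n).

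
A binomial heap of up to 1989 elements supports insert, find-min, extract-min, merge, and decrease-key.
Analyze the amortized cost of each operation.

A binomial heap with n <= 1989 elements has at most floor(log_2 1989) + 1 = 11 trees. Using potential Phi = number of trees: Insert adds one tree, but cascading merges reduce count -- amortized O(1). Find-min reads the cached minimum pointer: O(1). Extract-min creates O(log n) new trees: O(log n). Merge combines tree lists: O(log n). Decrease-key sifts the element up its tree of height <= log n: O(log n).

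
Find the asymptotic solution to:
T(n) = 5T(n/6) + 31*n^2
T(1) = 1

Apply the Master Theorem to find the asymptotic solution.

a=5, b=6, f(n)=31*n^2. log_6(5) = 0.8982 < 2. Case 3: T(n) = O(n^2).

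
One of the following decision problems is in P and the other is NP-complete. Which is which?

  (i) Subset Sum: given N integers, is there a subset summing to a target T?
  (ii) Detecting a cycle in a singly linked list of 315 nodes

(i) is NP-complete: one of Karp's 21 NP-complete problems.
(ii) is P: Floyd's tortoise-and-hare runs in O(n) time, O(1) space.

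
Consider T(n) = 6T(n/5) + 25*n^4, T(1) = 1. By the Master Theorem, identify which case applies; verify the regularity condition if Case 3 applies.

a=6, b=5, f(n)=25*n^4.
log_5(6) = 1.113 < 4.
f(n) = Omega(n^(1.113+epsilon)) for some epsilon > 0, so Case 3 is the candidate.
Regularity: a*f(n/b) = 6*25*(n/5)^4 = (6/625)*25*n^4 <= c*f(n) with c = 6/625 < 1. Satisfied.
Case 3: T(n) = Theta(n^4).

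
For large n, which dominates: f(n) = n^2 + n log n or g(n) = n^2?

f(n) = n^2 + n log n and g(n) = n^2 are Theta of each other: the lower-order n log n term is o(n^2); both are Theta(n^2).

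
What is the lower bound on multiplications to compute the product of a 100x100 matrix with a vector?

A 100x100 matrix-vector product has 100 inner products of length 100. Output depends on all 100^2 = 10000 matrix entries. At least 10000 multiplications needed.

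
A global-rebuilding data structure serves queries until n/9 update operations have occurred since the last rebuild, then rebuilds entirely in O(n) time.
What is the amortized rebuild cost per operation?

The O(n) rebuild is triggered by n/9 operations, so each contributes O(n)/(n/9) = O(9) = O(1) to the rebuild cost.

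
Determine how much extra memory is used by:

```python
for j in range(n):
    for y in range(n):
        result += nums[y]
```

Space complexity: O(1).
Only a constant amount of auxiliary storage is used; nothing grows with n.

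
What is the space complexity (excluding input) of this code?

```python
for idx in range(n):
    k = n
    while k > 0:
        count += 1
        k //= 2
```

Space complexity: O(1).
Only a constant amount of auxiliary storage is used; nothing grows with n.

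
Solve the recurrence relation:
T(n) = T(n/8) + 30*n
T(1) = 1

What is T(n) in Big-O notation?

Geometric series: 30*n*(1 + 1/8 + 1/8^2 + ...) = O(n). T(n) = O(n).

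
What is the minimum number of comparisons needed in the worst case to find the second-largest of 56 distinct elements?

Lower bound: finding the max needs 56-1 comparisons. By the adversary weight-doubling argument, the max must personally win >= ceil(log_2(56)) = 6 comparisons; the 2nd-largest is among those 6 losers, needing 6-1 more comparisons. Total >= 56-1 + 6-1 = 60. A balanced knockout tournament achieves this.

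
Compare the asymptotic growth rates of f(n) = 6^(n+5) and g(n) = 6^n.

f(n) = 6^(n+5) and g(n) = 6^n are Theta of each other: 6^(n+5) = 6^5 * 6^n = Theta(6^n).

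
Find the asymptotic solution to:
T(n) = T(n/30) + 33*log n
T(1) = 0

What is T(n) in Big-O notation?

Each of the log_30(n) levels adds O(log n). T(n) = O(log^2 n).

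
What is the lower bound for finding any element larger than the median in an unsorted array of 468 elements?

To find an element larger than the median of 468 elements, we must see Omega(n) elements. Without seeing enough elements, an adversary can make any unseen element the median.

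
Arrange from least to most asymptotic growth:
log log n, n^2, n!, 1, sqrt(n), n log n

Ordered by growth rate: 1 < log log n < sqrt(n) < n log n < n^2 < n!.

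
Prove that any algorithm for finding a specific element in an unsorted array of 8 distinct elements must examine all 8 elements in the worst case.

Adversary argument: if the algorithm examines fewer than 8 elements, the adversary places the target in an unexamined position. The algorithm cannot distinguish 'not present' from 'in unexamined position'.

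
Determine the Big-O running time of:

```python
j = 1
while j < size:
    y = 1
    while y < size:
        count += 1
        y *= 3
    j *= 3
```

Time complexity: O(log^2 n).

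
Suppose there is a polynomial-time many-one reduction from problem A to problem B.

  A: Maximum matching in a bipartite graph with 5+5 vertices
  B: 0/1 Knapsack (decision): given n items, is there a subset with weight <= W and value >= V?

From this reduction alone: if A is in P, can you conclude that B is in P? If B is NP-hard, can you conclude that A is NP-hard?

A poly-time reduction A <=_p B transfers tractability DOWN (B easy => A easy) and hardness UP (A hard => B hard), not the reverse.
From A in P, the reduction alone does NOT give B in P: any problem in P trivially reduces to SAT, yet SAT is not known to be in P.
From B NP-hard, the reduction alone does NOT give A NP-hard: again, easy problems reduce to hard ones.
(Here in fact A is P and B is NP-complete.)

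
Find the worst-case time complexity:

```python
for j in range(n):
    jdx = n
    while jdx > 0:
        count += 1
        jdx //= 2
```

Time complexity: O(n log n).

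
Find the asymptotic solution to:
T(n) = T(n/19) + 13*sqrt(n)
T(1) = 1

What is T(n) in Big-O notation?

Each level contributes sqrt(n/19^k). Geometric series with ratio 1/sqrt(19) < 1 sums to O(sqrt(n)).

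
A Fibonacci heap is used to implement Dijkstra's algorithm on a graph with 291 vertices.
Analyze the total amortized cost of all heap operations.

Dijkstra performs 291 insert, 291 extract-min, and at most E decrease-key operations. With Fibonacci heap: insert O(1) amortized, extract-min O(log n) amortized, decrease-key O(1) amortized. Total with n = 291: O(n * 1 + n * log n + E * 1) = O(n log n + E).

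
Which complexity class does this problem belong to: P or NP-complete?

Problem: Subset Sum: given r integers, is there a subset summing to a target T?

This problem is NP-complete: one of Karp's 21 NP-complete problems.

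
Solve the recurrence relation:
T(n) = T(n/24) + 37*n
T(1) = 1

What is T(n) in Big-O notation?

Geometric series: 37*n*(1 + 1/24 + 1/24^2 + ...) = O(n). T(n) = O(n).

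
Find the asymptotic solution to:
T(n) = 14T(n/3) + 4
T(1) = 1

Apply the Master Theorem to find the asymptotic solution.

a=14, b=3, f(n)=4. log_3(14) = 2.402. Case 1 of Master Theorem: T(n) = O(n^2.402).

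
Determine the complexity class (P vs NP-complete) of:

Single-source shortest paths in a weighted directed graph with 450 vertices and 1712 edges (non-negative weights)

This problem is in P: Dijkstra's algorithm runs in O((V+E) log V).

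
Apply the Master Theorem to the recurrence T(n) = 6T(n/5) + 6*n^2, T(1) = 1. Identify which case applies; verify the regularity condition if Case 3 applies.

a=6, b=5, f(n)=6*n^2.
log_5(6) = 1.113 < 2.
f(n) = Omega(n^(1.113+epsilon)) for some epsilon > 0, so Case 3 is the candidate.
Regularity: a*f(n/b) = 6*6*(n/5)^2 = (6/25)*6*n^2 <= c*f(n) with c = 6/25 < 1. Satisfied.
Case 3: T(n) = Theta(n^2).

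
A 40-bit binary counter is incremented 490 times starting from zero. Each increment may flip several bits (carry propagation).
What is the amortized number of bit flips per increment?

Bit i flips on every 2^i-th increment, so over 490 increments bit i flips floor(490/2^i) times. Summing over i: total flips < 2 * 490. Amortized: < 2 = O(1) per increment.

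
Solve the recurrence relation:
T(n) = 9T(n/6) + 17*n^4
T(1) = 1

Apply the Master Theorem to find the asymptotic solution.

a=9, b=6, f(n)=17*n^4. log_6(9) = 1.226 < 4. Case 3: T(n) = O(n^4).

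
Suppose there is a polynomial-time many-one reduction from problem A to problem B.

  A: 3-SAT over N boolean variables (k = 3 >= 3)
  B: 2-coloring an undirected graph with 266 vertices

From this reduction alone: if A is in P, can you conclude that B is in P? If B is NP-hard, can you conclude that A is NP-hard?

A poly-time reduction A <=_p B transfers tractability DOWN (B easy => A easy) and hardness UP (A hard => B hard), not the reverse.
From A in P, the reduction alone does NOT give B in P: any problem in P trivially reduces to SAT, yet SAT is not known to be in P.
From B NP-hard, the reduction alone does NOT give A NP-hard: again, easy problems reduce to hard ones.
(Here in fact A is NP-complete and B is in P, so no such reduction is known -- its existence would imply P = NP; the analysis concerns only what the assumed reduction would or would not let you conclude.)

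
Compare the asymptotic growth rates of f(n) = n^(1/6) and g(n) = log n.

f(n) = n^(1/6) grows faster: any positive power of n dominates log n.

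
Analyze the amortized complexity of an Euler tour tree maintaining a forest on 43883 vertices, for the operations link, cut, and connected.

An Euler tour tree stores each tree's Euler tour as a balanced BST keyed by tour position. On 43883 vertices: link concatenates two tours via O(1) splits/joins of size <= 2*43883 (O(log n)); cut splits the tour at the two occurrences of the edge (O(log n)); connected compares BST roots (O(log n) to find the root). All O(log n) amortized.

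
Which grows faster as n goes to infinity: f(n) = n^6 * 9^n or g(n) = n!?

g(n) = n! grows faster: by Stirling n! ~ (n/e)^n sqrt(2*pi*n); (n/e)^n eventually dominates n^6 * 9^n.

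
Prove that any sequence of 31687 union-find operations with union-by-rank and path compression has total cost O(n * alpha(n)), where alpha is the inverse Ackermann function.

Using Tarjan's analysis with rank-based potential function. Union-by-rank keeps tree height O(log n). Path compression flattens paths during find. For n = 31687 operations, total cost is O(n * alpha(n)), effectively O(n) since alpha grows incredibly slowly.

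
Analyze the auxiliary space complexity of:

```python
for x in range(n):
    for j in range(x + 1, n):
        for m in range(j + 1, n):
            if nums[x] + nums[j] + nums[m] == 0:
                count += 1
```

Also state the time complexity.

Space complexity: O(1).
Only a constant amount of auxiliary storage is used; nothing grows with n.
Time complexity: O(n^3).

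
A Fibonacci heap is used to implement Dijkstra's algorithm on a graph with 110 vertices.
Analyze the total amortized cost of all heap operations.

Dijkstra performs 110 insert, 110 extract-min, and at most E decrease-key operations. With Fibonacci heap: insert O(1) amortized, extract-min O(log n) amortized, decrease-key O(1) amortized. Total with n = 110: O(n * 1 + n * log n + E * 1) = O(n log n + E).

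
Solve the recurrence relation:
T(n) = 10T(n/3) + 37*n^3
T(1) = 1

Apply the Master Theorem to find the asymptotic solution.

a=10, b=3, f(n)=37*n^3. log_3(10) = 2.096 < 3. Case 3: T(n) = O(n^3).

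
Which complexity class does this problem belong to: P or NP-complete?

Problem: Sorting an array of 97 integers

This problem is in P: merge sort runs in O(n log n).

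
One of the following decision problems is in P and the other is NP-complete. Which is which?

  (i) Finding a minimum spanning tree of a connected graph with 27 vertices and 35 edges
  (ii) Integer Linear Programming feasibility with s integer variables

(i) is P: Kruskal's / Prim's algorithms run in polynomial time.
(ii) is NP-complete: ILP feasibility is NP-complete (LP relaxation is in P).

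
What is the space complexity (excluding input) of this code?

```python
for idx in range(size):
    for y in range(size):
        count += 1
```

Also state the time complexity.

Space complexity: O(1).
Only a constant amount of auxiliary storage is used; nothing grows with n.
Time complexity: O(n^2).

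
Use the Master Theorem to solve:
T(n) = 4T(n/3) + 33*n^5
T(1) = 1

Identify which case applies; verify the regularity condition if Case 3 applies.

a=4, b=3, f(n)=33*n^5.
log_3(4) = 1.262 < 5.
f(n) = Omega(n^(1.262+epsilon)) for some epsilon > 0, so Case 3 is the candidate.
Regularity: a*f(n/b) = 4*33*(n/3)^5 = (4/243)*33*n^5 <= c*f(n) with c = 4/243 < 1. Satisfied.
Case 3: T(n) = Theta(n^5).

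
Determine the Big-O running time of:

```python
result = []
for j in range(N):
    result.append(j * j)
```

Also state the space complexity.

Time complexity: O(n).
Space complexity: O(n).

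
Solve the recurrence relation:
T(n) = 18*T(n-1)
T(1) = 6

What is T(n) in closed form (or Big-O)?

Each step multiplies by 18. T(n) = T(1)*18^(n-1) = 6*18^(n-1).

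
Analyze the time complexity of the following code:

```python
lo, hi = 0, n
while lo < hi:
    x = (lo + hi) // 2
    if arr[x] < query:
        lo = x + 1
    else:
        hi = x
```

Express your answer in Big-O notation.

Time complexity: O(log n).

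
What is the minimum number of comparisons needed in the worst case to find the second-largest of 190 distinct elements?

Lower bound: finding the max needs 190-1 comparisons. By the adversary weight-doubling argument, the max must personally win >= ceil(log_2(190)) = 8 comparisons; the 2nd-largest is among those 8 losers, needing 8-1 more comparisons. Total >= 190-1 + 8-1 = 196. A balanced knockout tournament achieves this.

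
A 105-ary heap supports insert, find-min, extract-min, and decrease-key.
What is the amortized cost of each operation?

The 105-ary heap has height O(log_105 n). Insert sifts up: O(log_105 n). Find-min reads the root: O(1). Extract-min sifts down comparing 105 children per level: O(105 * log_105 n). Decrease-key sifts up: O(log_105 n).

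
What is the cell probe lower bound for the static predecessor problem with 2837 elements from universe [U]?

The Patrascu-Thorup lower bound shows any data structure on n = 2837 elements using O(n * polylog(n)) space requires Omega(log log U) query time. van Emde Boas trees achieve O(log log U) with O(U) space.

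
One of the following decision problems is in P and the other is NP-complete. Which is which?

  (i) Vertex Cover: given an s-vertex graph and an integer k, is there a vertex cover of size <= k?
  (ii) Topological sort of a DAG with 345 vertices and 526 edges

(i) is NP-complete: one of Karp's 21 NP-complete problems (with k part of the input; for any fixed constant k it is in P).
(ii) is P: DFS-based topological sort runs in O(V+E).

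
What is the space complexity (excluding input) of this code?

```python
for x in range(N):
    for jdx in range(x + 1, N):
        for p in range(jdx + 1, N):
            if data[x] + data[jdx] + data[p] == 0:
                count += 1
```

Space complexity: O(1).
Only a constant amount of auxiliary storage is used; nothing grows with n.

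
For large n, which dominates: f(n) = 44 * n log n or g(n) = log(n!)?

f(n) = 44 * n log n and g(n) = log(n!) are Theta of each other: Stirling: log(n!) = n log n - n + O(log n) = Theta(n log n); the constant 44 doesn't change the Theta class.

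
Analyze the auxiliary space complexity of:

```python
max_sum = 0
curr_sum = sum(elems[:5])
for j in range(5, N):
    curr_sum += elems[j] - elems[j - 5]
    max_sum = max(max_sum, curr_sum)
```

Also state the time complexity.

Space complexity: O(1).
Only a constant amount of auxiliary storage is used; nothing grows with n.
Time complexity: O(n).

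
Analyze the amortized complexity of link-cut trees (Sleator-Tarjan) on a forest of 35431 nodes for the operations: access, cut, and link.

Link-cut trees represent the forest using splay trees over preferred paths. With potential Phi = sum over nodes of log(size of virtual subtree), each access on 35431 nodes is O(log 35431) = O(log n) amortized by the splay-tree access lemma. Cut and link are O(1) plus one access.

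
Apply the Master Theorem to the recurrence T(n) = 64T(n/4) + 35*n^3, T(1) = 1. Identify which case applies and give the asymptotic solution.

a=64, b=4, f(n)=35*n^3.
log_4(64) = 3, so n^(log_b(a)) = n^3.
f(n) = Theta(n^3), so Case 2 applies.
T(n) = Theta(n^3 log n).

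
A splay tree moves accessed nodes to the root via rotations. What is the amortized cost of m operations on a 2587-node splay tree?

Using a potential function Phi = sum of log(size of subtree) for each node, each splay operation has amortized cost O(log n) where n = 2587. Bad individual operations (O(n)) are offset by decreased potential.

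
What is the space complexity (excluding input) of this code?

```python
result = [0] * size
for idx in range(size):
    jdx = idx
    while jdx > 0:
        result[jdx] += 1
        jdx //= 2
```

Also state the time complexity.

Space complexity: O(n).
Auxiliary storage grows linearly with the input size n in the worst case.
Time complexity: O(n log n).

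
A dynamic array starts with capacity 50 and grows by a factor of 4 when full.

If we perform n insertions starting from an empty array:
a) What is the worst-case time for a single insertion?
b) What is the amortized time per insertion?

(a) Worst-case single insertion: O(n) -- when the array is full at capacity c, the resize copies all c elements, and c can be Theta(n).
(b) Resizes happen at sizes 50, 200, 800, ... Total copy cost for n insertions: 50 + 200 + ... = O(n) (geometric series with ratio 1/4). Amortized cost per insertion: O(n)/n = O(1).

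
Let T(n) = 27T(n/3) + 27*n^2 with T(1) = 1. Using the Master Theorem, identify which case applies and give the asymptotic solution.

a=27, b=3, f(n)=27*n^2.
log_3(27) = 3 > 2.
Since f(n) = O(n^2) is polynomially smaller than n^3, Case 1 applies.
T(n) = Theta(n^3).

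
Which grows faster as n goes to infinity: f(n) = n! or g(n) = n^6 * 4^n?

f(n) = n! grows faster: by Stirling n! ~ (n/e)^n sqrt(2*pi*n); (n/e)^n eventually dominates n^6 * 4^n.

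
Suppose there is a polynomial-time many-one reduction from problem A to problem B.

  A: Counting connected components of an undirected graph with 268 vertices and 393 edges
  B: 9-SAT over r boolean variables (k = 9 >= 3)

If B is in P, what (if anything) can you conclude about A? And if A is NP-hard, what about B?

A poly-time reduction A <=_p B means any A-instance can be transformed to a B-instance in poly time.
If B is in P: compose the reduction with B's poly-time algorithm to solve A in poly time, so A is in P.
If A is NP-hard: every NP problem reduces to A, which reduces to B; composing reductions, every NP problem reduces to B, so B is NP-hard.
(Here in fact A is P and B is NP-complete.)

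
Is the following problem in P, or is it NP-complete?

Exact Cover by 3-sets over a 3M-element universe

This problem is NP-complete: one of Karp's 21 NP-complete problems.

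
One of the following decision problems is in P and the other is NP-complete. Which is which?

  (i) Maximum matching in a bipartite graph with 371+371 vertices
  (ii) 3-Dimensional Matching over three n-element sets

(i) is P: Hopcroft-Karp runs in O(E sqrt(V)).
(ii) is NP-complete: one of Karp's 21 NP-complete problems.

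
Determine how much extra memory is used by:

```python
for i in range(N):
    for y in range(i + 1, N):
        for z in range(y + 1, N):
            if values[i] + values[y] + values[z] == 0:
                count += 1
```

Space complexity: O(1).
Only a constant amount of auxiliary storage is used; nothing grows with n.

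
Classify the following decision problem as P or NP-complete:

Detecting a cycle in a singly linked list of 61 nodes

This problem is in P: Floyd's tortoise-and-hare runs in O(n) time, O(1) space.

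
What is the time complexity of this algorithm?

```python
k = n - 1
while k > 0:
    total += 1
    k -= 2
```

Time complexity: O(n).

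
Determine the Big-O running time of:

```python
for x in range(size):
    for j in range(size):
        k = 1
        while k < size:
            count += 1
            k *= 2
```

Time complexity: O(n^2 log n).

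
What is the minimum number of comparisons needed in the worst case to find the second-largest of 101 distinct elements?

Lower bound: finding the max needs 101-1 comparisons. By the adversary weight-doubling argument, the max must personally win >= ceil(log_2(101)) = 7 comparisons; the 2nd-largest is among those 7 losers, needing 7-1 more comparisons. Total >= 101-1 + 7-1 = 106. A balanced knockout tournament achieves this.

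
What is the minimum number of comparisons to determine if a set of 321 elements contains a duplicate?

Determining if 321 elements are all distinct requires Omega(n log n) comparisons in the comparison model. This follows from the element distinctness lower bound.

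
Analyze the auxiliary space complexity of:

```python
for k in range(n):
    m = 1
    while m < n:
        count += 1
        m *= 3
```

Space complexity: O(1).
Only a constant amount of auxiliary storage is used; nothing grows with n.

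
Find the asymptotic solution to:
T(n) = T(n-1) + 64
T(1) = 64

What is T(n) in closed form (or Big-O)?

Unrolling: T(n) = T(n-1) + 64 = T(n-2) + 2*64 = ... = T(1) + (n-1)*64 = 64 + (n-1)*64 = 64n.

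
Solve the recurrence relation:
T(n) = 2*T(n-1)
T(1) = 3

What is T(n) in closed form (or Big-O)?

Each step multiplies by 2. T(n) = T(1)*2^(n-1) = 3*2^(n-1).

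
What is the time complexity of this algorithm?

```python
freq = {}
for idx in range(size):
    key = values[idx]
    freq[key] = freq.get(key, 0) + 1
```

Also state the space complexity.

Time complexity: O(n).
Space complexity: O(n).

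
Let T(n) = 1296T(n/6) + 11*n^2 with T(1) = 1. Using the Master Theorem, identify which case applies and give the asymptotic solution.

a=1296, b=6, f(n)=11*n^2.
log_6(1296) = 4 > 2.
Since f(n) = O(n^2) is polynomially smaller than n^4, Case 1 applies.
T(n) = Theta(n^4).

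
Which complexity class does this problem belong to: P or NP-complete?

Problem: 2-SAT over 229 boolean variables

This problem is in P: 2-SAT is solvable in linear time via implication-graph SCCs.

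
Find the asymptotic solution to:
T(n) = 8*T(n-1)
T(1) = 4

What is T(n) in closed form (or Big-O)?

Each step multiplies by 8. T(n) = T(1)*8^(n-1) = 4*8^(n-1).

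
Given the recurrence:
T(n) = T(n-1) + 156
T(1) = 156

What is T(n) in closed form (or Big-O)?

Unrolling: T(n) = T(n-1) + 156 = T(n-2) + 2*156 = ... = T(1) + (n-1)*156 = 156 + (n-1)*156 = 156n.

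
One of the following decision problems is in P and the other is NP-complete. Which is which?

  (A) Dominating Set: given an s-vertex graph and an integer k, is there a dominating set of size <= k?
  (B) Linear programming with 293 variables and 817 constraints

(A) is NP-complete: reduces from Set Cover (with k part of the input).
(B) is P: the ellipsoid and interior-point methods run in polynomial time.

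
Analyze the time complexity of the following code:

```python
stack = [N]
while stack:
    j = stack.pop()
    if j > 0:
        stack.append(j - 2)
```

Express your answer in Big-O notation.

Time complexity: O(n).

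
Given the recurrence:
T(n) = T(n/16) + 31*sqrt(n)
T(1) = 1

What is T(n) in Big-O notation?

Each level contributes sqrt(n/16^k). Geometric series with ratio 1/sqrt(16) < 1 sums to O(sqrt(n)).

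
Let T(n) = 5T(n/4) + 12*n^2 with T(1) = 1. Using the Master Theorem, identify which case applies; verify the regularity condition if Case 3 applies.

a=5, b=4, f(n)=12*n^2.
log_4(5) = 1.161 < 2.
f(n) = Omega(n^(1.161+epsilon)) for some epsilon > 0, so Case 3 is the candidate.
Regularity: a*f(n/b) = 5*12*(n/4)^2 = (5/16)*12*n^2 <= c*f(n) with c = 5/16 < 1. Satisfied.
Case 3: T(n) = Theta(n^2).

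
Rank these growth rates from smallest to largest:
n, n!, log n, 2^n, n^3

Ordered by growth rate: log n < n < n^3 < 2^n < n!.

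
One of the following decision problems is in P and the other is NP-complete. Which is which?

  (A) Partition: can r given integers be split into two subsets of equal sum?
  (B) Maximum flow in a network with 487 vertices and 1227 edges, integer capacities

(A) is NP-complete: Subset Sum reduces to it (one of Karp's 21 NP-complete problems).
(B) is P: Edmonds-Karp / push-relabel run in polynomial time.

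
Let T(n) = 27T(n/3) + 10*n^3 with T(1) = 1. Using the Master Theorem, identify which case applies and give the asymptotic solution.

a=27, b=3, f(n)=10*n^3.
log_3(27) = 3, so n^(log_b(a)) = n^3.
f(n) = Theta(n^3), so Case 2 applies.
T(n) = Theta(n^3 log n).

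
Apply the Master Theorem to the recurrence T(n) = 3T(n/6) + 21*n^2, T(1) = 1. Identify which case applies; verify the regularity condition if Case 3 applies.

a=3, b=6, f(n)=21*n^2.
log_6(3) = 0.6131 < 2.
f(n) = Omega(n^(0.6131+epsilon)) for some epsilon > 0, so Case 3 is the candidate.
Regularity: a*f(n/b) = 3*21*(n/6)^2 = (3/36)*21*n^2 <= c*f(n) with c = 3/36 < 1. Satisfied.
Case 3: T(n) = Theta(n^2).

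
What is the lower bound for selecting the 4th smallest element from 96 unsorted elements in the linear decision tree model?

Selecting the 4th smallest of 96 elements requires Omega(n) comparisons. Every element must be compared at least once. The BFPRT algorithm achieves O(n), making this tight.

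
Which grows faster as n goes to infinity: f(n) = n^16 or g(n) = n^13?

f(n) = n^16 grows faster: n^16/n^13 = n^3 -> infinity.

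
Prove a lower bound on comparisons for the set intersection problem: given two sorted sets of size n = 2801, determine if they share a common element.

For two sorted arrays of size n = 2801, any correct algorithm must examine Omega(n) elements. If fewer are examined, an adversary places a common element in an unexamined gap. A merge-based scan achieves O(n), so the bound is tight.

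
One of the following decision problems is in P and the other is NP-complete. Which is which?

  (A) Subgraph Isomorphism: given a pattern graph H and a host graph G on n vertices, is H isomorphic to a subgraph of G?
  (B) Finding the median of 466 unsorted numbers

(A) is NP-complete: generalizes Clique and Hamiltonian Path (pattern size is part of the input).
(B) is P: linear-time selection (median-of-medians) runs in O(n).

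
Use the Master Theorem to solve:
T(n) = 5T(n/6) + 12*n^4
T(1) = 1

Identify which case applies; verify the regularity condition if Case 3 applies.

a=5, b=6, f(n)=12*n^4.
log_6(5) = 0.8982 < 4.
f(n) = Omega(n^(0.8982+epsilon)) for some epsilon > 0, so Case 3 is the candidate.
Regularity: a*f(n/b) = 5*12*(n/6)^4 = (5/1296)*12*n^4 <= c*f(n) with c = 5/1296 < 1. Satisfied.
Case 3: T(n) = Theta(n^4).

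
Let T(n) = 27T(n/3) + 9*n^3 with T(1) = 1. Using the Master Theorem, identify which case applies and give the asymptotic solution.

a=27, b=3, f(n)=9*n^3.
log_3(27) = 3, so n^(log_b(a)) = n^3.
f(n) = Theta(n^3), so Case 2 applies.
T(n) = Theta(n^3 log n).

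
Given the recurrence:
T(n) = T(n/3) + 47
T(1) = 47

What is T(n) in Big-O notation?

Each step divides n by 3 and adds 47. After log_3(n) steps, T(n) = O(log n).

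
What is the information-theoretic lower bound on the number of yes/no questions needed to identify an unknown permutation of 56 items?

There are 56! = 710998587804863451854045647463724949736497978881168458687447040000000000000 permutations. Each yes/no question gives at most 1 bit, so at least ceil(log_2(710998587804863451854045647463724949736497978881168458687447040000000000000)) = 249 questions are needed.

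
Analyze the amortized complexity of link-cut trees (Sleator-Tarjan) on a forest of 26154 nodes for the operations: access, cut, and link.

Link-cut trees represent the forest using splay trees over preferred paths. With potential Phi = sum over nodes of log(size of virtual subtree), each access on 26154 nodes is O(log 26154) = O(log n) amortized by the splay-tree access lemma. Cut and link are O(1) plus one access.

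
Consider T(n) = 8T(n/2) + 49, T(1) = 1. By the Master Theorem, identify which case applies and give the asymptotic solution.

a=8, b=2, f(n)=49.
log_2(8) = 3 > 0.
Since f(n) = O(n^0) is polynomially smaller than n^3, Case 1 applies.
T(n) = Theta(n^3).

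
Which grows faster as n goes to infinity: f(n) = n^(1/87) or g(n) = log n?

f(n) = n^(1/87) grows faster: any positive power of n dominates log n.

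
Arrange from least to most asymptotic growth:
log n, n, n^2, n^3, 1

Ordered by growth rate: 1 < log n < n < n^2 < n^3.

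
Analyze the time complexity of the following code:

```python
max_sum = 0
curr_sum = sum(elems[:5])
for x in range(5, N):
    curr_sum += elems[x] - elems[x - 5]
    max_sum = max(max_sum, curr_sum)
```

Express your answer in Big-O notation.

Time complexity: O(n).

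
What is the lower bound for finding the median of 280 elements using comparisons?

To find the median of 280 elements, every element must be compared at least once, so the lower bound is Omega(n). The BFPRT algorithm achieves O(n), making this tight.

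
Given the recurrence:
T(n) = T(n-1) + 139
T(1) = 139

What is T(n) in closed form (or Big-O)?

Unrolling: T(n) = T(n-1) + 139 = T(n-2) + 2*139 = ... = T(1) + (n-1)*139 = 139 + (n-1)*139 = 139n.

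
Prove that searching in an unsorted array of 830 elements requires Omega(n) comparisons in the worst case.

An adversary can always place the target in the last position checked. Until all 830 positions are examined, the target might be in any unchecked position. Therefore 830 comparisons are necessary.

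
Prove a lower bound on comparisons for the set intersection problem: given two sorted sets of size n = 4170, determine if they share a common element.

For two sorted arrays of size n = 4170, any correct algorithm must examine Omega(n) elements. If fewer are examined, an adversary places a common element in an unexamined gap. A merge-based scan achieves O(n), so the bound is tight.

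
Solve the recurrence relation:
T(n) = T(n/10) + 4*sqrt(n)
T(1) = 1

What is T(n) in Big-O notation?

Each level contributes sqrt(n/10^k). Geometric series with ratio 1/sqrt(10) < 1 sums to O(sqrt(n)).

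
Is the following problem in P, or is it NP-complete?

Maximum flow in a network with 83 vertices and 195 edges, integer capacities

This problem is in P: Edmonds-Karp / push-relabel run in polynomial time.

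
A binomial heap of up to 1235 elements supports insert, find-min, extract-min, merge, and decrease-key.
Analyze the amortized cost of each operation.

A binomial heap with n <= 1235 elements has at most floor(log_2 1235) + 1 = 11 trees. Using potential Phi = number of trees: Insert adds one tree, but cascading merges reduce count -- amortized O(1). Find-min reads the cached minimum pointer: O(1). Extract-min creates O(log n) new trees: O(log n). Merge combines tree lists: O(log n). Decrease-key sifts the element up its tree of height <= log n: O(log n).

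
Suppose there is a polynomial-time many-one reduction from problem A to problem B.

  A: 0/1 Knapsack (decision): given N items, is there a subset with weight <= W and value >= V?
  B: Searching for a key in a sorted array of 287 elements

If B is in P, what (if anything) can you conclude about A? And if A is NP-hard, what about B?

A poly-time reduction A <=_p B means any A-instance can be transformed to a B-instance in poly time.
If B is in P: compose the reduction with B's poly-time algorithm to solve A in poly time, so A is in P.
If A is NP-hard: every NP problem reduces to A, which reduces to B; composing reductions, every NP problem reduces to B, so B is NP-hard.
(Here in fact A is NP-complete and B is in P, so no such reduction is known -- its existence would imply P = NP; the analysis concerns only what the assumed reduction would or would not let you conclude.)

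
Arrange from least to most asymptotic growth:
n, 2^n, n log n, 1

Ordered by growth rate: 1 < n < n log n < 2^n.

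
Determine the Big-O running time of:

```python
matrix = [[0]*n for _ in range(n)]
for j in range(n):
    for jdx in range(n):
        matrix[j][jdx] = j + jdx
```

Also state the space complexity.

Time complexity: O(n^2).
Space complexity: O(n^2).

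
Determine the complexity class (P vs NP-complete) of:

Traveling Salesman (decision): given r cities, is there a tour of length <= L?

This problem is NP-complete: reduces from Hamiltonian Cycle.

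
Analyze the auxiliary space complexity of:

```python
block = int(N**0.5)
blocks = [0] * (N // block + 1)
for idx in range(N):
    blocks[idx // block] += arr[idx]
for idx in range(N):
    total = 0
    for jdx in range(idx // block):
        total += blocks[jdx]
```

Space complexity: O(sqrt(n)).
Storage scales with sqrt(n).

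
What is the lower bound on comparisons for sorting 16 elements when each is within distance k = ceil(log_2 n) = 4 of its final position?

Partition the 16 positions into floor(n/k) blocks of k = 4 consecutive positions; any permutation within a block keeps every element within k of its final position, so there are at least (k!)^(n/k) distinguishable inputs. Lower bound: log_2((k!)^(n/k)) = (n/k) * log_2(k!) = Theta(n log k); with k = ceil(log_2 n), this is Omega(n log log n).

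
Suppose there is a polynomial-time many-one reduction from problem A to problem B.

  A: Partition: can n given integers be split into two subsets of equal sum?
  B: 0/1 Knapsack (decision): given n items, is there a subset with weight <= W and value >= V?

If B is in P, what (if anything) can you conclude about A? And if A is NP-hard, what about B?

A poly-time reduction A <=_p B means any A-instance can be transformed to a B-instance in poly time.
If B is in P: compose the reduction with B's poly-time algorithm to solve A in poly time, so A is in P.
If A is NP-hard: every NP problem reduces to A, which reduces to B; composing reductions, every NP problem reduces to B, so B is NP-hard.
(Here in fact A is NP-complete and B is NP-complete.)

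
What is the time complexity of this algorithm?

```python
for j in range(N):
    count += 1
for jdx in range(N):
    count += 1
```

Time complexity: O(n).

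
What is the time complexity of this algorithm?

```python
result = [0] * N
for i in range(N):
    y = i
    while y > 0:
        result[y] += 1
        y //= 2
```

Time complexity: O(n log n).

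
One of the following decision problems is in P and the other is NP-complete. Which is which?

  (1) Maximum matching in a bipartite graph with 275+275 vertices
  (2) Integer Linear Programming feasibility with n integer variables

(1) is P: Hopcroft-Karp runs in O(E sqrt(V)).
(2) is NP-complete: ILP feasibility is NP-complete (LP relaxation is in P).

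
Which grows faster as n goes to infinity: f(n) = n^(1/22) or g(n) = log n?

f(n) = n^(1/22) grows faster: any positive power of n dominates log n.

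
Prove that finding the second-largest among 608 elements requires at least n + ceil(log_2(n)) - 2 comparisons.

Lower bound (adversary): identifying the maximum requires 608-1 comparisons (each eliminates one candidate). Assign weight 1 to each element; on each comparison the adversary lets the heavier side win and gives it the loser's weight. The max ends with weight 608, but each comparison it wins at most doubles its weight, so the max must win >= ceil(log_2(608)) = 10 comparisons. The second-largest is one of those 10 direct losers to the max, and identifying which one is largest needs >= 10-1 further comparisons. Total >= 608-1 + 10-1 = 616.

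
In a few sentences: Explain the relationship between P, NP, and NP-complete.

P: solvable in polynomial time. NP: verifiable in polynomial time. NP-complete: in NP and at least as hard as every problem in NP (via polynomial reduction). P is a subset of NP. If any NP-complete problem is in P, then P = NP.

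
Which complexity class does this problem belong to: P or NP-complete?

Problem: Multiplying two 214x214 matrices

This problem is in P: the schoolbook algorithm runs in O(n^3).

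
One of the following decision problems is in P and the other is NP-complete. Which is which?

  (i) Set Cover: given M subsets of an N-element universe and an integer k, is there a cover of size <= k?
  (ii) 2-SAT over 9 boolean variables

(i) is NP-complete: one of Karp's 21 NP-complete problems (with k part of the input).
(ii) is P: 2-SAT is solvable in linear time via implication-graph SCCs.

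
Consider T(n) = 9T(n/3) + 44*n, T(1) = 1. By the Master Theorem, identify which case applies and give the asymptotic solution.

a=9, b=3, f(n)=44*n.
log_3(9) = 2 > 1.
Since f(n) = O(n^1) is polynomially smaller than n^2, Case 1 applies.
T(n) = Theta(n^2).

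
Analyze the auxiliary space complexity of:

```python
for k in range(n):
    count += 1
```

Space complexity: O(1).
Only a constant amount of auxiliary storage is used; nothing grows with n.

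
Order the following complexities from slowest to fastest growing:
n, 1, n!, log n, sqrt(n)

Ordered by growth rate: 1 < log n < sqrt(n) < n < n!.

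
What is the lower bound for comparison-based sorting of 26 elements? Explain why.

A comparison-based sorting algorithm corresponds to a decision tree. With 26! possible permutations, the tree has 26! leaves. The height is at least log_2(26!) = Omega(n log n) by Stirling's approximation.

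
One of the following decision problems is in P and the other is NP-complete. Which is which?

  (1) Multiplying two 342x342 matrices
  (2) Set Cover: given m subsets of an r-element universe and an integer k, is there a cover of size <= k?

(1) is P: the schoolbook algorithm runs in O(n^3).
(2) is NP-complete: one of Karp's 21 NP-complete problems (with k part of the input).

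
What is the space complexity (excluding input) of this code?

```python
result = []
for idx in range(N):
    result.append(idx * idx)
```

Space complexity: O(n).
Auxiliary storage grows linearly with the input size n in the worst case.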